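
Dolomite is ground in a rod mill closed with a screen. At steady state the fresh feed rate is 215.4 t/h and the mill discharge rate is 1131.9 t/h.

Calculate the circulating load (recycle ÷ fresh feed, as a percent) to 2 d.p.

Mill node: discharge = fresh + recycle.
R = M − F = 1131.9 − 215.4 = 916.5 t/h
CL = 100·R/F = 100·916.5/215.4 = 425.49 %

CL = 425.49 %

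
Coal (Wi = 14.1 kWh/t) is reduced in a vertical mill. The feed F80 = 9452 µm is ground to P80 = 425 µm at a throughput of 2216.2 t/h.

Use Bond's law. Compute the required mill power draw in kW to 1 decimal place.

P = 11943.6 kW

Bond:  W = 10 Wi (1/√P − 1/√F)
W = 10·14.1·(1/√425 − 1/√9452) = 10·14.1·(0.038221) = 5.3892 kWh/t
P_mill = W·ṁ = 5.3892·2216.2 = 11943.6 kW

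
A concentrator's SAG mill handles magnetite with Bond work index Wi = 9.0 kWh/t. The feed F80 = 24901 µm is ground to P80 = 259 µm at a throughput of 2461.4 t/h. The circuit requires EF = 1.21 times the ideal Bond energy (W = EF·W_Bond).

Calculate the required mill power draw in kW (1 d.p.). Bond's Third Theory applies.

P = 14957.0 kW

W = 10 Wi / √P80 − 10 Wi / √F80
W = 10·9.0·(1/√259 − 1/√24901) = 10·9.0·(0.055800) = 5.0220 kWh/t
W_actual = 1.21 × 5.0220 = 6.0766 kWh/t
Mill draw = 6.0766 × 2461.4 = 14957.0 kW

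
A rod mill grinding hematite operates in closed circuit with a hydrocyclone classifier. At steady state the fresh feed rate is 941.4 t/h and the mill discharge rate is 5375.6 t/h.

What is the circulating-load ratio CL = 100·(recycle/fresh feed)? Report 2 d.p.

CL = 471.02 %

M = F + R at steady state, so:
R = M − F = 5375.6 − 941.4 = 4434.2 t/h
CL = 100·R/F = 100·4434.2/941.4 = 471.02 %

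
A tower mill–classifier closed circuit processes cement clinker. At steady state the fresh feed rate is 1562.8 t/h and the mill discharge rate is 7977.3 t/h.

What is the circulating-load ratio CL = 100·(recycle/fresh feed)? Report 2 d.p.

CL = 410.45 %

Steady state: M = F + R.
R = M − F = 7977.3 − 1562.8 = 6414.5 t/h
CL = 100·R/F = 100·6414.5/1562.8 = 410.45 %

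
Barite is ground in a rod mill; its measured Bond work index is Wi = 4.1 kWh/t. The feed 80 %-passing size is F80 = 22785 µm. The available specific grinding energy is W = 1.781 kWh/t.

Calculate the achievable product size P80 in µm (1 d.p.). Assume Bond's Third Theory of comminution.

P80 = 399.0 µm

W = 10 Wi / √P80 − 10 Wi / √F80
P80^-0.5 = F80^-0.5 + W/(10 Wi)
  = 1.7810/(10·4.1) + 1/√22785 = 0.043439 + 0.006625 = 0.050064
P80 = (1/0.050064)² = 19.9745² = 398.98 µm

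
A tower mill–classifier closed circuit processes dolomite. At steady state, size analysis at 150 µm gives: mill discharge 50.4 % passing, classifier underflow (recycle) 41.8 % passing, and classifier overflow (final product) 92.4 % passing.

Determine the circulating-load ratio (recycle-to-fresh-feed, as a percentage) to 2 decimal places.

CL = 488.37 %

Classifier node, passing 150 µm:
r = (o − d)/(d − u)
r = (92.4 − 50.4)/(50.4 − 41.8) = 42.0/8.6 = 4.8837
CL = 100·r = 488.37 %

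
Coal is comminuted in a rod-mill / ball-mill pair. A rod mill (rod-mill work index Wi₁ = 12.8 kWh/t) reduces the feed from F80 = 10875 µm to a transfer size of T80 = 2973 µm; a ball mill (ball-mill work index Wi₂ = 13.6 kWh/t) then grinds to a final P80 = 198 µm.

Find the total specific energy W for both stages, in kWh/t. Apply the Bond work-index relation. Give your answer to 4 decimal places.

W = 8.2910 kWh/t

W = 10·Wi·[P80^(−½) − F80^(−½)]
Stage 1 (10875→2973 µm, Wi₁=12.8): W₁ = 10·12.8·(0.018340 − 0.009589) = 1.1201 kWh/t
Stage 2 (2973→198 µm, Wi₂=13.6): W₂ = 10·13.6·(0.071067 − 0.018340) = 7.1708 kWh/t
W = W₁ + W₂ = 1.1201 + 7.1708 = 8.2910 kWh/t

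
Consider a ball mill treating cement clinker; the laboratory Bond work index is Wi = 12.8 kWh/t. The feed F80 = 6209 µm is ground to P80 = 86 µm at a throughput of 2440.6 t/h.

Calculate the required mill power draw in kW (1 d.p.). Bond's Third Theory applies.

P = 29722.0 kW

Bond:  W = 10 Wi (1/√P − 1/√F)
W = 10·12.8·(1/√86 − 1/√6209) = 10·12.8·(0.095142) = 12.1782 kWh/t
P_mill = W·ṁ = 12.1782·2440.6 = 29722.0 kW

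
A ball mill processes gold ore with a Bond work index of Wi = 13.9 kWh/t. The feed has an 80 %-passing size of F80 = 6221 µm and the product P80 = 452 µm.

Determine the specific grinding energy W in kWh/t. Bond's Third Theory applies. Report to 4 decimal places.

Bond: W = 10·Wi·(1/√P80 − 1/√F80)
1/√452 = 0.047036;  1/√6221 = 0.012679
W = 10·13.9·(0.047036 − 0.012679) = 4.7757 kWh/t

W = 4.7757 kWh/t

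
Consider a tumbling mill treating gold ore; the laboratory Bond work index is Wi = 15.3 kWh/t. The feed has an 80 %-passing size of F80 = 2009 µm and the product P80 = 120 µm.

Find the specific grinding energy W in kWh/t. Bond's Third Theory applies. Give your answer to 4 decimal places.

W_Bond = 10·Wi·(1/√P₈₀ − 1/√F₈₀)
1/√120 = 0.091287;  1/√2009 = 0.022311
W = 10·15.3·(0.091287 − 0.022311) = 10.5534 kWh/t

W = 10.5534 kWh/t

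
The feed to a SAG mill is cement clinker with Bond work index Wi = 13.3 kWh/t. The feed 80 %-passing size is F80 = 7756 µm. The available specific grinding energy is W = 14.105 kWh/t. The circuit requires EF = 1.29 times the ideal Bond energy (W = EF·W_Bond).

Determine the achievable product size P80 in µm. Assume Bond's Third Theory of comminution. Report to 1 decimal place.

W = 10 Wi (P80^-0.5 − F80^-0.5)
W_Bond = W / EF = 14.105 / 1.29 = 10.9341 kWh/t
1/√P80 = 1/√F80 + W_Bond/(10·Wi)
  = 10.9341/(10·13.3) + 1/√7756 = 0.082211 + 0.011355 = 0.093566
P80 = (1/0.093566)² = 10.6876² = 114.23 µm

P80 = 114.2 µm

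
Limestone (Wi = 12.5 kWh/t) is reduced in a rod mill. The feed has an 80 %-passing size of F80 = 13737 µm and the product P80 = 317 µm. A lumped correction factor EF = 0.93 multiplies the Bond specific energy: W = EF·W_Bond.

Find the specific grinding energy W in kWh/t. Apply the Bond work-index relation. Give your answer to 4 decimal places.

W = 10 Wi (P80^-0.5 − F80^-0.5)
1/√317 = 0.056166;  1/√13737 = 0.008532
W = 10·12.5·(0.056166 − 0.008532) = 5.9542 kWh/t
W_actual = 0.93 × 5.9542 = 5.5374 kWh/t

W = 5.5374 kWh/t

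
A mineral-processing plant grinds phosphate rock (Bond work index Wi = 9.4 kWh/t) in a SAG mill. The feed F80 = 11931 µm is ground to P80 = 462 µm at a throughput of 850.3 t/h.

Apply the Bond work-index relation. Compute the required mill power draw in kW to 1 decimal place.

W = 10 Wi (P80^-0.5 − F80^-0.5)
W = 10·9.4·(1/√462 − 1/√11931) = 10·9.4·(0.037369) = 3.5127 kWh/t
P = W·T = 3.5127·850.3 = 2986.8 kW

P = 2986.8 kW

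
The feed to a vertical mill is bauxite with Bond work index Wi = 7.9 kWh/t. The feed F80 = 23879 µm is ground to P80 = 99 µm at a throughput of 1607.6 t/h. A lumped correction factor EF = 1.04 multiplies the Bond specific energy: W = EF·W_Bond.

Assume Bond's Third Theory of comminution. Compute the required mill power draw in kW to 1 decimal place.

W = 10 Wi (P80^-0.5 − F80^-0.5)
W = 10·7.9·(1/√99 − 1/√23879) = 10·7.9·(0.094032) = 7.4286 kWh/t
With EF = 1.04: W = 7.4286·1.04 = 7.7257 kWh/t
P_mill = W·ṁ = 7.7257·1607.6 = 12419.8 kW

P = 12419.8 kW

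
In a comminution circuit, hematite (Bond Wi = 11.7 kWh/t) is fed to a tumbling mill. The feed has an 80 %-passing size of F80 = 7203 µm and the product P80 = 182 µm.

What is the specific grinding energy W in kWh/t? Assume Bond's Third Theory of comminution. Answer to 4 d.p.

W = 10·Wi·(P80^(-½) − F80^(-½))
1/√182 = 0.074125;  1/√7203 = 0.011783
W = 10·11.7·(0.074125 − 0.011783) = 7.2940 kWh/t

W = 7.2940 kWh/t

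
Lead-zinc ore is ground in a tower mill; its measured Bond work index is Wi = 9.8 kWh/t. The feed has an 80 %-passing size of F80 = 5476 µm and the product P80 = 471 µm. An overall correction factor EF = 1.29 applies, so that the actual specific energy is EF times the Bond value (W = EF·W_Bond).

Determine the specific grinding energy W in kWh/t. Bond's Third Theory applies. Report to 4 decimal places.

W = 10·Wi·(P80^(-½) − F80^(-½))
1/√471 = 0.046078;  1/√5476 = 0.013514
W = 10·9.8·(0.046078 − 0.013514) = 3.1913 kWh/t
Corrected W = EF·W_Bond = 1.29·3.1913 = 4.1167 kWh/t

W = 4.1167 kWh/t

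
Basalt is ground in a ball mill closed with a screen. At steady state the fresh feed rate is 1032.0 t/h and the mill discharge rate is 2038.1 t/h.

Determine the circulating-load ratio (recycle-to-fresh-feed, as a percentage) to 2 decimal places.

Discharge = new feed + return, hence
R = M − F = 2038.1 − 1032.0 = 1006.1 t/h
CL = 100·R/F = 100·1006.1/1032.0 = 97.49 %

CL = 97.49 %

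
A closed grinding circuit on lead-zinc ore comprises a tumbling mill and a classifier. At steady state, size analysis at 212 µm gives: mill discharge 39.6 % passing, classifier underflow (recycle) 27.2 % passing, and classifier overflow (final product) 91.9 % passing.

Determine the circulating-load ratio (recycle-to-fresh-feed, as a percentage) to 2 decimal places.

CL = 421.77 %

Mass balance on the −212 µm fraction:
Fd + Rd = Ru + Fo ⇒ R/F = (o−d)/(d−u)
r = (91.9 − 39.6)/(39.6 − 27.2) = 52.3/12.4 = 4.2177
CL = 100·r = 421.77 %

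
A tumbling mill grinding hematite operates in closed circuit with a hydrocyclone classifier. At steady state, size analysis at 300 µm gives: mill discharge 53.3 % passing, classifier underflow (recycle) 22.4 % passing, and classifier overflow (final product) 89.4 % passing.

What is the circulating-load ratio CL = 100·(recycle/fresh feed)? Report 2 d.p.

CL = 116.83 %

Classifier node, passing 300 µm:
d + r·d = r·u + o → r(d−u) = o−d
r = (89.4 − 53.3)/(53.3 − 22.4) = 36.1/30.9 = 1.1683
CL = 100·r = 116.83 %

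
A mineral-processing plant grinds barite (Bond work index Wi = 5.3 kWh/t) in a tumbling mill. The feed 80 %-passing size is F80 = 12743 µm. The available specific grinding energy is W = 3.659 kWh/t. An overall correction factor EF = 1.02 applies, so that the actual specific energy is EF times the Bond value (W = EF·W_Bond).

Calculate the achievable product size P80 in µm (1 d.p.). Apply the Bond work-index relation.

P80 = 170.7 µm

W = 10 Wi (1/√P80 − 1/√F80)  [Bond]
W_Bond = W / EF = 3.659 / 1.02 = 3.5873 kWh/t
1/√P80 = 1/√F80 + W_Bond/(10·Wi)
  = 3.5873/(10·5.3) + 1/√12743 = 0.067684 + 0.008859 = 0.076543
P80 = (1/0.076543)² = 13.0646² = 170.68 µm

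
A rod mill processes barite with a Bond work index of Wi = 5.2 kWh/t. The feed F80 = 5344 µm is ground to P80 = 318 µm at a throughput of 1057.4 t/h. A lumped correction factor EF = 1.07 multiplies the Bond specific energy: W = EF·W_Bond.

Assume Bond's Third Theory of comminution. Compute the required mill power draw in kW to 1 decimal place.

P = 2494.4 kW

W = 10·Wi·[P80^(−½) − F80^(−½)]
W = 10·5.2·(1/√318 − 1/√5344) = 10·5.2·(0.042398) = 2.2047 kWh/t
With EF = 1.07: W = 2.2047·1.07 = 2.3590 kWh/t
Mill draw = 2.3590 × 1057.4 = 2494.4 kW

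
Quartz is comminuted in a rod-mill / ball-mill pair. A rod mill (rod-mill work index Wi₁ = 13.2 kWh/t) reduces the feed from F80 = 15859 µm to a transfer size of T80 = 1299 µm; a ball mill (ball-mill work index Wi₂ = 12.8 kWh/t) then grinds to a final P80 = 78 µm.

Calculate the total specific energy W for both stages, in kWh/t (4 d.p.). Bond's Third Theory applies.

W = 10·Wi·(P80^(-½) − F80^(-½))
Stage 1 (15859→1299 µm, Wi₁=13.2): W₁ = 10·13.2·(0.027746 − 0.007941) = 2.6142 kWh/t
Stage 2 (1299→78 µm, Wi₂=12.8): W₂ = 10·12.8·(0.113228 − 0.027746) = 10.9417 kWh/t
W = W₁ + W₂ = 2.6142 + 10.9417 = 13.5559 kWh/t

W = 13.5559 kWh/t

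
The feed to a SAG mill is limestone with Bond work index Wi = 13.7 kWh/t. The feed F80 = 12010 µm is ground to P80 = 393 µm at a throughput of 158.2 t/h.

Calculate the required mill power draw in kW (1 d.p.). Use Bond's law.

P = 895.5 kW

Bond:  W = 10 Wi (1/√P − 1/√F)
W = 10·13.7·(1/√393 − 1/√12010) = 10·13.7·(0.041318) = 5.6606 kWh/t
P = W·T = 5.6606·158.2 = 895.5 kW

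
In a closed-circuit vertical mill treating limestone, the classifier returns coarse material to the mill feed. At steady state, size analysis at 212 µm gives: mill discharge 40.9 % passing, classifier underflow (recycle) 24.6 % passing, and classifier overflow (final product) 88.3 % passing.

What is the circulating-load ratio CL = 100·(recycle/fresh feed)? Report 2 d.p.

Two-product formula at 212 µm:
d + r·d = r·u + o → r(d−u) = o−d
r = (88.3 − 40.9)/(40.9 − 24.6) = 47.4/16.3 = 2.9080
CL = 100·r = 290.80 %

CL = 290.80 %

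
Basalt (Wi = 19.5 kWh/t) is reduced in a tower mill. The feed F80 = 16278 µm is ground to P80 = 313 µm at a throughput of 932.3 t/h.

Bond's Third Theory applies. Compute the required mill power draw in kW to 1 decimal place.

W = 10·Wi·(P80^(-½) − F80^(-½))
W = 10·19.5·(1/√313 − 1/√16278) = 10·19.5·(0.048685) = 9.4937 kWh/t
P = W·T = 9.4937·932.3 = 8850.9 kW

P = 8850.9 kW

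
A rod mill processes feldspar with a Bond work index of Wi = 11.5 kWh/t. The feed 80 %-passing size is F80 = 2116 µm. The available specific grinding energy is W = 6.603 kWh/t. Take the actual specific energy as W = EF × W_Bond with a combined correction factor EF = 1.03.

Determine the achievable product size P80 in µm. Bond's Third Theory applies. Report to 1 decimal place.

P80 = 166.6 µm

W = 10·Wi·[P80^(−½) − F80^(−½)]
W_Bond = W / EF = 6.603 / 1.03 = 6.4107 kWh/t
P80^(−½) = W_Bond/(10 Wi) + F80^(−½)
  = 6.4107/(10·11.5) + 1/√2116 = 0.055745 + 0.021739 = 0.077484
P80 = (1/0.077484)² = 12.9059² = 166.56 µm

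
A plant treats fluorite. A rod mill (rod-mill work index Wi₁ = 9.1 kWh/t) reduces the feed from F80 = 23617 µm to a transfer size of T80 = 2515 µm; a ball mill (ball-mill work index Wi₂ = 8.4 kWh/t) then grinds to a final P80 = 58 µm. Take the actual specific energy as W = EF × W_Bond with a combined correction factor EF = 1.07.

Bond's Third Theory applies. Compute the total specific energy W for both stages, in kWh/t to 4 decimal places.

W_Bond = 10·Wi·(1/√P₈₀ − 1/√F₈₀)
Stage 1 (23617→2515 µm, Wi₁=9.1): W₁ = 10·9.1·(0.019940 − 0.006507) = 1.2224 kWh/t
Stage 2 (2515→58 µm, Wi₂=8.4): W₂ = 10·8.4·(0.131306 − 0.019940) = 9.3548 kWh/t
W = W₁ + W₂ = 1.2224 + 9.3548 = 10.5772 kWh/t
W_actual = 1.07 × 10.5772 = 11.3176 kWh/t

W = 11.3176 kWh/t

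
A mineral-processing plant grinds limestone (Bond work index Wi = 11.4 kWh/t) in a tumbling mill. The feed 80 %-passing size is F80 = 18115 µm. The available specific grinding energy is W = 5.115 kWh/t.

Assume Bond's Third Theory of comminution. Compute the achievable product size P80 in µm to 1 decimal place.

W = 10 Wi / √P80 − 10 Wi / √F80
P80^-0.5 = F80^-0.5 + W/(10 Wi)
  = 5.1150/(10·11.4) + 1/√18115 = 0.044868 + 0.007430 = 0.052298
P80 = (1/0.052298)² = 19.1211² = 365.62 µm

P80 = 365.6 µm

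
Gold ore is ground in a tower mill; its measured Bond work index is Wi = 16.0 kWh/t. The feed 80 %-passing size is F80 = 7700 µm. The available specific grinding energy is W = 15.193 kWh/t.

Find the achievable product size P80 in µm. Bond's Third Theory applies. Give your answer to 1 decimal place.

W_Bond = 10·Wi·(1/√P₈₀ − 1/√F₈₀)
P80^(−½) = W/(10 Wi) + F80^(−½)
  = 15.1930/(10·16.0) + 1/√7700 = 0.094956 + 0.011396 = 0.106352
P80 = (1/0.106352)² = 9.4027² = 88.41 µm

P80 = 88.4 µm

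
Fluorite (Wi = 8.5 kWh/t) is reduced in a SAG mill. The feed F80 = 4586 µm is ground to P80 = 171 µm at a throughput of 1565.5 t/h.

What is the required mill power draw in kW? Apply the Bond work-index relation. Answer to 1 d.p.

P = 8211.0 kW

W = 10·Wi·[P80^(−½) − F80^(−½)]
W = 10·8.5·(1/√171 − 1/√4586) = 10·8.5·(0.061705) = 5.2449 kWh/t
Power = W × throughput = 5.2449 kWh/t × 1565.5 t/h = 8211.0 kW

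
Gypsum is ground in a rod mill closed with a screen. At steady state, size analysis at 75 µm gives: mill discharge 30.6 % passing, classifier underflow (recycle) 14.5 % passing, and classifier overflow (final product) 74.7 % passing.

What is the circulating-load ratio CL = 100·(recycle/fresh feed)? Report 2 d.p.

CL = 273.91 %

Let r = R/F. Size balance at 75 µm:
Fd + Rd = Ru + Fo ⇒ R/F = (o−d)/(d−u)
r = (74.7 − 30.6)/(30.6 − 14.5) = 44.1/16.1 = 2.7391
CL = 100·r = 273.91 %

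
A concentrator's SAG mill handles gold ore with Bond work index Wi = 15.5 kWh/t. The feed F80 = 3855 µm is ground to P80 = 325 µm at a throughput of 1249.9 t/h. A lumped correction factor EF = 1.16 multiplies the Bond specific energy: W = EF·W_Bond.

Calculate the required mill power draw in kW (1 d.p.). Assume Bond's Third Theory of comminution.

P = 8846.4 kW

W = 10·Wi·(P80^(-½) − F80^(-½))
W = 10·15.5·(1/√325 − 1/√3855) = 10·15.5·(0.039364) = 6.1014 kWh/t
With EF = 1.16: W = 6.1014·1.16 = 7.0776 kWh/t
Mill draw = 7.0776 × 1249.9 = 8846.4 kW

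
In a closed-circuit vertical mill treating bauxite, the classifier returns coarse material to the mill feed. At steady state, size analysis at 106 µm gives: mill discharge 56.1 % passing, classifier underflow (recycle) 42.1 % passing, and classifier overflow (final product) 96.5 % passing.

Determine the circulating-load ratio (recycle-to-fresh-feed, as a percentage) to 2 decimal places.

Balance %-passing 106 µm (r = R/F):
(1+r)d = ru + o → r = (o−d)/(d−u)
r = (96.5 − 56.1)/(56.1 − 42.1) = 40.4/14.0 = 2.8857
CL = 100·r = 288.57 %

CL = 288.57 %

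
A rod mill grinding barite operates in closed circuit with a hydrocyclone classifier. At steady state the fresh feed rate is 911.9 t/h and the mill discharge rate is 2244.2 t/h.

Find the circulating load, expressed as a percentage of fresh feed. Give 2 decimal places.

CL = 146.10 %

Mill node: discharge = fresh + recycle.
R = M − F = 2244.2 − 911.9 = 1332.3 t/h
CL = 100·R/F = 100·1332.3/911.9 = 146.10 %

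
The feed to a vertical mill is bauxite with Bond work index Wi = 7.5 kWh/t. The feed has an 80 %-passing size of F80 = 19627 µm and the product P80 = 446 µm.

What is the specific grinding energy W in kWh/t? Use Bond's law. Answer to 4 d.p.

W = 10 Wi (1/√P80 − 1/√F80)  [Bond]
1/√446 = 0.047351;  1/√19627 = 0.007138
W = 10·7.5·(0.047351 − 0.007138) = 3.0160 kWh/t

W = 3.0160 kWh/t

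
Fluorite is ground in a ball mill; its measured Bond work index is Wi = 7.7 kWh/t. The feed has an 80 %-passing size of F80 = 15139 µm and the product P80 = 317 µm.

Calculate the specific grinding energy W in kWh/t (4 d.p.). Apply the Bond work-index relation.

W = 3.6989 kWh/t

W = 10·Wi·[P80^(−½) − F80^(−½)]
1/√317 = 0.056166;  1/√15139 = 0.008127
W = 10·7.7·(0.056166 − 0.008127) = 3.6989 kWh/t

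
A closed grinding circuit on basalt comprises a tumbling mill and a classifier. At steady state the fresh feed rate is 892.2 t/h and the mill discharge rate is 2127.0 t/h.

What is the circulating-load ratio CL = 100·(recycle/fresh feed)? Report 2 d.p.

CL = 138.40 %

M = F + R at steady state, so:
R = M − F = 2127.0 − 892.2 = 1234.8 t/h
CL = 100·R/F = 100·1234.8/892.2 = 138.40 %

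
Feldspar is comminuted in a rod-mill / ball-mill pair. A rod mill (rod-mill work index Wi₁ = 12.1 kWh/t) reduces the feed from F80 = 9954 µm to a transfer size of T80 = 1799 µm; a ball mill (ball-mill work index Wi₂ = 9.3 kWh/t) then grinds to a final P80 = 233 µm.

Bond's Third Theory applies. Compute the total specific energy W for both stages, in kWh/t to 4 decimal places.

W = 10 Wi (P80^-0.5 − F80^-0.5)
Stage 1 (9954→1799 µm, Wi₁=12.1): W₁ = 10·12.1·(0.023577 − 0.010023) = 1.6400 kWh/t
Stage 2 (1799→233 µm, Wi₂=9.3): W₂ = 10·9.3·(0.065512 − 0.023577) = 3.9000 kWh/t
W = W₁ + W₂ = 1.6400 + 3.9000 = 5.5400 kWh/t

W = 5.5400 kWh/t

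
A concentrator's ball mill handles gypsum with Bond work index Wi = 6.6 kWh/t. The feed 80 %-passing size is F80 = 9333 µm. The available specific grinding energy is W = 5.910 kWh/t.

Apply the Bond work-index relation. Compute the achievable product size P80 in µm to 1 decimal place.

W = 10·Wi·[P80^(−½) − F80^(−½)]
P80^-0.5 = F80^-0.5 + W/(10 Wi)
  = 5.9100/(10·6.6) + 1/√9333 = 0.089545 + 0.010351 = 0.099897
P80 = (1/0.099897)² = 10.0103² = 100.21 µm

P80 = 100.2 µm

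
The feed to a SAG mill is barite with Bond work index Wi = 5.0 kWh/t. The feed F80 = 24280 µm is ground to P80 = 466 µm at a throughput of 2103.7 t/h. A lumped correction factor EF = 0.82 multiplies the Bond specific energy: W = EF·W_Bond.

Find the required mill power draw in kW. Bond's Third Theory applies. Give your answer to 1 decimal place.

W = 10·Wi·[P80^(−½) − F80^(−½)]
W = 10·5.0·(1/√466 − 1/√24280) = 10·5.0·(0.039906) = 1.9953 kWh/t
W_actual = 0.82 × 1.9953 = 1.6362 kWh/t
Power = W × throughput = 1.6362 kWh/t × 2103.7 t/h = 3442.0 kW

P = 3442.0 kW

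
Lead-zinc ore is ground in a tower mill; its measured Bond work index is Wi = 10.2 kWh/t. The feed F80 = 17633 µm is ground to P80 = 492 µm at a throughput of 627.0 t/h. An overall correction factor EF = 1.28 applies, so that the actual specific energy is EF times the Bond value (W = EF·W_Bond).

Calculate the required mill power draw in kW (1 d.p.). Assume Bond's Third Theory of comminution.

P = 3074.1 kW

W = 10 Wi / √P80 − 10 Wi / √F80
W = 10·10.2·(1/√492 − 1/√17633) = 10·10.2·(0.037553) = 3.8304 kWh/t
With EF = 1.28: W = 3.8304·1.28 = 4.9029 kWh/t
Power = W × throughput = 4.9029 kWh/t × 627.0 t/h = 3074.1 kW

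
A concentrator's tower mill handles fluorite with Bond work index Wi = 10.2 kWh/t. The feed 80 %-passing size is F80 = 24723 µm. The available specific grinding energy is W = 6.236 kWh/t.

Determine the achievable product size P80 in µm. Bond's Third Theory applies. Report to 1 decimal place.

W_Bond = 10·Wi·(1/√P₈₀ − 1/√F₈₀)
P80^-0.5 = F80^-0.5 + W/(10 Wi)
  = 6.2360/(10·10.2) + 1/√24723 = 0.061137 + 0.006360 = 0.067497
P80 = (1/0.067497)² = 14.8154² = 219.50 µm

P80 = 219.5 µm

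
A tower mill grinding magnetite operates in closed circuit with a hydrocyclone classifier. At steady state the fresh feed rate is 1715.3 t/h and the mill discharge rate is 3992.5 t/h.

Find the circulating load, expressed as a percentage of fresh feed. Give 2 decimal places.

CL = 132.76 %

M = F + R at steady state, so:
R = M − F = 3992.5 − 1715.3 = 2277.2 t/h
CL = 100·R/F = 100·2277.2/1715.3 = 132.76 %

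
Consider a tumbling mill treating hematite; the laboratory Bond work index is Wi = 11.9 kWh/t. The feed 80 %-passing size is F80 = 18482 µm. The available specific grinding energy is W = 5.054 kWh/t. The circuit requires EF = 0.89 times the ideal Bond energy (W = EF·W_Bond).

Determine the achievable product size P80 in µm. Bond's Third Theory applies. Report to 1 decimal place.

W = 10·Wi·(P80^(-½) − F80^(-½))
W_Bond = W / EF = 5.054 / 0.89 = 5.6787 kWh/t
⇒ 1/√P80 = W_Bond/(10 Wi) + 1/√F80
  = 5.6787/(10·11.9) + 1/√18482 = 0.047720 + 0.007356 = 0.055075
P80 = (1/0.055075)² = 18.1569² = 329.67 µm

P80 = 329.7 µm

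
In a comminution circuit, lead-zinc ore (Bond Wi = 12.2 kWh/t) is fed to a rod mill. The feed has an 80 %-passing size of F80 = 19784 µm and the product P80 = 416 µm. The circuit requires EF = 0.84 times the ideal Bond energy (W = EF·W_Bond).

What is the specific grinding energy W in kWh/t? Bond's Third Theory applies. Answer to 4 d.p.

W = 4.2959 kWh/t

Bond:  W = 10 Wi (1/√P − 1/√F)
1/√416 = 0.049029;  1/√19784 = 0.007110
W = 10·12.2·(0.049029 − 0.007110) = 5.1142 kWh/t
Corrected W = EF·W_Bond = 0.84·5.1142 = 4.2959 kWh/t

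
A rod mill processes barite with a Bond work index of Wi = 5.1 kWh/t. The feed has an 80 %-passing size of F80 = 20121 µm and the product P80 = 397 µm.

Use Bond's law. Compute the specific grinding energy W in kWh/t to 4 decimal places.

W = 10 Wi (1/√P80 − 1/√F80)  [Bond]
1/√397 = 0.050189;  1/√20121 = 0.007050
W = 10·5.1·(0.050189 − 0.007050) = 2.2001 kWh/t

W = 2.2001 kWh/t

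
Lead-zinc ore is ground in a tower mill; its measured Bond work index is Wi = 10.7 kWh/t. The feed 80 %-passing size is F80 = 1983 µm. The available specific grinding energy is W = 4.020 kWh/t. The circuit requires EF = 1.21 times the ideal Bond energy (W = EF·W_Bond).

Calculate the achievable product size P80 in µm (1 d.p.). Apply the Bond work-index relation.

P80 = 349.3 µm

Bond:  W = 10 Wi (1/√P − 1/√F)
W_Bond = W / EF = 4.020 / 1.21 = 3.3223 kWh/t
P80^-0.5 = F80^-0.5 + W_Bond/(10 Wi)
  = 3.3223/(10·10.7) + 1/√1983 = 0.031050 + 0.022456 = 0.053506
P80 = (1/0.053506)² = 18.6895² = 349.30 µm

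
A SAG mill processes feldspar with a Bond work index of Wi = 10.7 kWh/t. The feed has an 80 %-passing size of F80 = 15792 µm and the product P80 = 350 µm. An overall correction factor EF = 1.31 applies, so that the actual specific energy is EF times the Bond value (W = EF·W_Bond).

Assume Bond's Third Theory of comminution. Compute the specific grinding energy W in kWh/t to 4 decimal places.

W = 6.3770 kWh/t

W_Bond = 10·Wi·(1/√P₈₀ − 1/√F₈₀)
1/√350 = 0.053452;  1/√15792 = 0.007958
W = 10·10.7·(0.053452 − 0.007958) = 4.8679 kWh/t
Corrected W = EF·W_Bond = 1.31·4.8679 = 6.3770 kWh/t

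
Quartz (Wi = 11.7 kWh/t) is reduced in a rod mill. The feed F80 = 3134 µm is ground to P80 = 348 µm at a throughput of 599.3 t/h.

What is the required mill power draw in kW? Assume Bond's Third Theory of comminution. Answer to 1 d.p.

W = 10 Wi / √P80 − 10 Wi / √F80
W = 10·11.7·(1/√348 − 1/√3134) = 10·11.7·(0.035743) = 4.1819 kWh/t
P_mill = W·ṁ = 4.1819·599.3 = 2506.2 kW

P = 2506.2 kW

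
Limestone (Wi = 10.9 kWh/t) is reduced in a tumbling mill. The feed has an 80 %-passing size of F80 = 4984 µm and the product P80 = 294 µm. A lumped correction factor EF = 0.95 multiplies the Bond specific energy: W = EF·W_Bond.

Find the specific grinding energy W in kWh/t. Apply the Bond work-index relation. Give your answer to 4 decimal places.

W = 10 Wi (1/√P80 − 1/√F80)  [Bond]
1/√294 = 0.058321;  1/√4984 = 0.014165
W = 10·10.9·(0.058321 − 0.014165) = 4.8130 kWh/t
W_actual = 0.95 × 4.8130 = 4.5724 kWh/t

W = 4.5724 kWh/t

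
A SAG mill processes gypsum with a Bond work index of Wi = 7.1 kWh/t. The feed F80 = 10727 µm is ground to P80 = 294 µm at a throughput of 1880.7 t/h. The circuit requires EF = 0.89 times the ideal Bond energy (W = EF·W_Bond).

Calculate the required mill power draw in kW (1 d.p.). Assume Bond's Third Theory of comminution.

W = 10 Wi / √P80 − 10 Wi / √F80
W = 10·7.1·(1/√294 − 1/√10727) = 10·7.1·(0.048666) = 3.4553 kWh/t
With EF = 0.89: W = 3.4553·0.89 = 3.0752 kWh/t
Power = W × throughput = 3.0752 kWh/t × 1880.7 t/h = 5783.5 kW

P = 5783.5 kW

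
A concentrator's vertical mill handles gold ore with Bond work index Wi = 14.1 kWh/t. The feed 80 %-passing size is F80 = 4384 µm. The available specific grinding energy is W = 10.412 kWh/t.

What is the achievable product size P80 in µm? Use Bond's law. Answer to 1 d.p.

P80 = 126.4 µm

Bond:  W = 10 Wi (1/√P − 1/√F)
1/√P80 = 1/√F80 + W/(10·Wi)
  = 10.4120/(10·14.1) + 1/√4384 = 0.073844 + 0.015103 = 0.088947
P80 = (1/0.088947)² = 11.2426² = 126.40 µm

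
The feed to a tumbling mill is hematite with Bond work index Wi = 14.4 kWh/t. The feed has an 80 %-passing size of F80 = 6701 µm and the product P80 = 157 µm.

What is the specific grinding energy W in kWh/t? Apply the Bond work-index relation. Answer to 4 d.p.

W_Bond = 10·Wi·(1/√P₈₀ − 1/√F₈₀)
1/√157 = 0.079809;  1/√6701 = 0.012216
W = 10·14.4·(0.079809 − 0.012216) = 9.7333 kWh/t

W = 9.7333 kWh/t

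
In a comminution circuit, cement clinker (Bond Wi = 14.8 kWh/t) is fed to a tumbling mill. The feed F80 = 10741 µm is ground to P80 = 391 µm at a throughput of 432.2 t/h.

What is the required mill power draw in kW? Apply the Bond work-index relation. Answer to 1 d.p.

W_Bond = 10·Wi·(1/√P₈₀ − 1/√F₈₀)
W = 10·14.8·(1/√391 − 1/√10741) = 10·14.8·(0.040923) = 6.0566 kWh/t
P = W·T = 6.0566·432.2 = 2617.7 kW

P = 2617.7 kW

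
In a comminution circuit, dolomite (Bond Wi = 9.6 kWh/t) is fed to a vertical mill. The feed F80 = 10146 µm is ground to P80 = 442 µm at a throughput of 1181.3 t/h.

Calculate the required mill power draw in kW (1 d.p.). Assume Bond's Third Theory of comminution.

P = 4268.3 kW

Bond:  W = 10 Wi (1/√P − 1/√F)
W = 10·9.6·(1/√442 − 1/√10146) = 10·9.6·(0.037637) = 3.6132 kWh/t
Mill draw = 3.6132 × 1181.3 = 4268.3 kW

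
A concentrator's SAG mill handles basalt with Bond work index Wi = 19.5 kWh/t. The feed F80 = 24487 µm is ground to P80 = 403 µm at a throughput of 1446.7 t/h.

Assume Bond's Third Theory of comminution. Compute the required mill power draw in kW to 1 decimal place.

P = 12249.9 kW

W = 10·Wi·(P80^(-½) − F80^(-½))
W = 10·19.5·(1/√403 − 1/√24487) = 10·19.5·(0.043423) = 8.4675 kWh/t
Power = W × throughput = 8.4675 kWh/t × 1446.7 t/h = 12249.9 kW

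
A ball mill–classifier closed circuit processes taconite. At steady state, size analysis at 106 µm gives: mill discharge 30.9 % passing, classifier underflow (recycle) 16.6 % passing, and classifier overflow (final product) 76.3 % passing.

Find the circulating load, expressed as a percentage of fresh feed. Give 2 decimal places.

CL = 317.48 %

Two-product formula at 106 µm:
(1+r)d = ru + o → r = (o−d)/(d−u)
r = (76.3 − 30.9)/(30.9 − 16.6) = 45.4/14.3 = 3.1748
CL = 100·r = 317.48 %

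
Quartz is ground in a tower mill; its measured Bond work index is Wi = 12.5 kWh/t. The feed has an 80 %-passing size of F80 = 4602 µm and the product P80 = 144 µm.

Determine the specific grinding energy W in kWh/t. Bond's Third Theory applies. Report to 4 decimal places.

W = 8.5740 kWh/t

W = 10 Wi (P80^-0.5 − F80^-0.5)
1/√144 = 0.083333;  1/√4602 = 0.014741
W = 10·12.5·(0.083333 − 0.014741) = 8.5740 kWh/t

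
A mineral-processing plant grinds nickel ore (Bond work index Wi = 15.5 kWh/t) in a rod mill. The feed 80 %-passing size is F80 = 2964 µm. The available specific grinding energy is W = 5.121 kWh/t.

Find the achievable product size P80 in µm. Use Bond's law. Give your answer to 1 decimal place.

P80 = 378.4 µm

W = 10 Wi (1/√P80 − 1/√F80)  [Bond]
⇒ 1/√P80 = W/(10 Wi) + 1/√F80
  = 5.1210/(10·15.5) + 1/√2964 = 0.033039 + 0.018368 = 0.051407
P80 = (1/0.051407)² = 19.4527² = 378.41 µm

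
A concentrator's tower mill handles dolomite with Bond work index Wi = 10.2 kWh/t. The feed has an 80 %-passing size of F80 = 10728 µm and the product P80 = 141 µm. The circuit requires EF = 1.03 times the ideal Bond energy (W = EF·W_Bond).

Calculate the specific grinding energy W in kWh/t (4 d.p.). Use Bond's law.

W = 7.8333 kWh/t

W = 10 Wi (P80^-0.5 − F80^-0.5)
1/√141 = 0.084215;  1/√10728 = 0.009655
W = 10·10.2·(0.084215 − 0.009655) = 7.6052 kWh/t
W_actual = 1.03 × 7.6052 = 7.8333 kWh/t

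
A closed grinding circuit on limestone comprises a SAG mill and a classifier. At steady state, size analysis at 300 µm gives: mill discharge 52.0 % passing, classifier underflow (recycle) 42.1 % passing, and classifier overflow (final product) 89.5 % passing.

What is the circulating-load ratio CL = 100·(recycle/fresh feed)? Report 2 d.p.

CL = 378.79 %

Mass balance on the −300 µm fraction:
Fd + Rd = Ru + Fo ⇒ R/F = (o−d)/(d−u)
r = (89.5 − 52.0)/(52.0 − 42.1) = 37.5/9.9 = 3.7879
CL = 100·r = 378.79 %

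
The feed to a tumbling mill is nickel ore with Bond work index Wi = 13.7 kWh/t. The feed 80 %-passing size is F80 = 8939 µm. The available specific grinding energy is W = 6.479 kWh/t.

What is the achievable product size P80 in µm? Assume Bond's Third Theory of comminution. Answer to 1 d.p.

P80 = 298.6 µm

W = 10 Wi (1/√P80 − 1/√F80)  [Bond]
⇒ 1/√P80 = W/(10 Wi) + 1/√F80
  = 6.4790/(10·13.7) + 1/√8939 = 0.047292 + 0.010577 = 0.057869
P80 = (1/0.057869)² = 17.2805² = 298.61 µm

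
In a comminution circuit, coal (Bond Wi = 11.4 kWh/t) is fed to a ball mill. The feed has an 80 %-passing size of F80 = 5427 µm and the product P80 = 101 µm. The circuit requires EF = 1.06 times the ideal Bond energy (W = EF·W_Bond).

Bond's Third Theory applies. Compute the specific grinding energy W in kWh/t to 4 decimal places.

W = 10 Wi (1/√P80 − 1/√F80)  [Bond]
1/√101 = 0.099504;  1/√5427 = 0.013574
W = 10·11.4·(0.099504 − 0.013574) = 9.7959 kWh/t
With EF = 1.06: W = 9.7959·1.06 = 10.3837 kWh/t

W = 10.3837 kWh/t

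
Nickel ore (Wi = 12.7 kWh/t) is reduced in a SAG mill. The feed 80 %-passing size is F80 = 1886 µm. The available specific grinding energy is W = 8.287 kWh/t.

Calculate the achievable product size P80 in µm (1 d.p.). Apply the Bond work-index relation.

P80 = 128.3 µm

W = 10·Wi·[P80^(−½) − F80^(−½)]
P80^(−½) = W/(10 Wi) + F80^(−½)
  = 8.2870/(10·12.7) + 1/√1886 = 0.065252 + 0.023027 = 0.088279
P80 = (1/0.088279)² = 11.3278² = 128.32 µm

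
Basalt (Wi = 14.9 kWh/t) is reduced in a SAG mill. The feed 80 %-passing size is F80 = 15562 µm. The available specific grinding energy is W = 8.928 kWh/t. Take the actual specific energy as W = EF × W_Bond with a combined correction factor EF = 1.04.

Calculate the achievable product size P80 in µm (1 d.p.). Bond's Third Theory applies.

Bond: W = 10·Wi·(1/√P80 − 1/√F80)
W_Bond = W / EF = 8.928 / 1.04 = 8.5846 kWh/t
P80^-0.5 = F80^-0.5 + W_Bond/(10 Wi)
  = 8.5846/(10·14.9) + 1/√15562 = 0.057615 + 0.008016 = 0.065631
P80 = (1/0.065631)² = 15.2367² = 232.16 µm

P80 = 232.2 µm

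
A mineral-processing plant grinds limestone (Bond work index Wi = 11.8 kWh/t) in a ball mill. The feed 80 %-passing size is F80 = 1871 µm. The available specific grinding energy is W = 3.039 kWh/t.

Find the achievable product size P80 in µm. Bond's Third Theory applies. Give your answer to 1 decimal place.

P80 = 418.7 µm

W_Bond = 10·Wi·(1/√P₈₀ − 1/√F₈₀)
1/√P80 = 1/√F80 + W/(10·Wi)
  = 3.0390/(10·11.8) + 1/√1871 = 0.025754 + 0.023119 = 0.048873
P80 = (1/0.048873)² = 20.4612² = 418.66 µm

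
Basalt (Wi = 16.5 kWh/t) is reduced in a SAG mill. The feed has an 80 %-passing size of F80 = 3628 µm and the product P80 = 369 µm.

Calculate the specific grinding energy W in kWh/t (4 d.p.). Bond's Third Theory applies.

W = 5.8502 kWh/t

Bond:  W = 10 Wi (1/√P − 1/√F)
1/√369 = 0.052058;  1/√3628 = 0.016602
W = 10·16.5·(0.052058 − 0.016602) = 5.8502 kWh/t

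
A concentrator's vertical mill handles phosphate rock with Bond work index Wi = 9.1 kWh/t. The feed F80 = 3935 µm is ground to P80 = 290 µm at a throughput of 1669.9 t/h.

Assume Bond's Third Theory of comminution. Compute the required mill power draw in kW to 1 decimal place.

Bond: W = 10·Wi·(1/√P80 − 1/√F80)
W = 10·9.1·(1/√290 − 1/√3935) = 10·9.1·(0.042781) = 3.8930 kWh/t
P = W·T = 3.8930·1669.9 = 6501.0 kW

P = 6501.0 kW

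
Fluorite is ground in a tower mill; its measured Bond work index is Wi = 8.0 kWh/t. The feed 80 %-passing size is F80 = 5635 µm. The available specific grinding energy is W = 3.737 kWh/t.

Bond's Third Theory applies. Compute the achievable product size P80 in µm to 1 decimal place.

W = 10 Wi / √P80 − 10 Wi / √F80
1/√P80 = 1/√F80 + W/(10·Wi)
  = 3.7370/(10·8.0) + 1/√5635 = 0.046713 + 0.013321 = 0.060034
P80 = (1/0.060034)² = 16.6572² = 277.46 µm

P80 = 277.5 µm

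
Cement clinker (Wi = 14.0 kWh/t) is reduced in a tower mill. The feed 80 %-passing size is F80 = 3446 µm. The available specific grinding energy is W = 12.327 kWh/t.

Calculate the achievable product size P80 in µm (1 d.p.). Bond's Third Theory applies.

P80 = 90.6 µm

Bond:  W = 10 Wi (1/√P − 1/√F)
P80^(−½) = W/(10 Wi) + F80^(−½)
  = 12.3270/(10·14.0) + 1/√3446 = 0.088050 + 0.017035 = 0.105085
P80 = (1/0.105085)² = 9.5161² = 90.56 µm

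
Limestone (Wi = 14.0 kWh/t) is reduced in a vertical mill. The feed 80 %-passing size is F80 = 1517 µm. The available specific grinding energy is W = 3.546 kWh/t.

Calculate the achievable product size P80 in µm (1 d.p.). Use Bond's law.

P80 = 384.4 µm

W_Bond = 10·Wi·(1/√P₈₀ − 1/√F₈₀)
1/√P80 = 1/√F80 + W/(10·Wi)
  = 3.5460/(10·14.0) + 1/√1517 = 0.025329 + 0.025675 = 0.051003
P80 = (1/0.051003)² = 19.6065² = 384.42 µm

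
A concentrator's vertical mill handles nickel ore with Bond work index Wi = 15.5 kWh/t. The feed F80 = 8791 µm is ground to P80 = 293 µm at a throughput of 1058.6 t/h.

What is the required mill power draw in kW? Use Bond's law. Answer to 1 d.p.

P = 7835.8 kW

W_Bond = 10·Wi·(1/√P₈₀ − 1/√F₈₀)
W = 10·15.5·(1/√293 − 1/√8791) = 10·15.5·(0.047755) = 7.4020 kWh/t
Power = W × throughput = 7.4020 kWh/t × 1058.6 t/h = 7835.8 kW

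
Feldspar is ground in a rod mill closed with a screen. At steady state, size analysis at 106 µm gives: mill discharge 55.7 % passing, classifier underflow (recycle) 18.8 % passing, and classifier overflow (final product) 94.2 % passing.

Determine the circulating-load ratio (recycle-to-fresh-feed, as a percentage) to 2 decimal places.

Classifier node, passing 106 µm:
(1+r)·d = r·u + o ⇒ r = (o−d)/(d−u)
r = (94.2 − 55.7)/(55.7 − 18.8) = 38.5/36.9 = 1.0434
CL = 100·r = 104.34 %

CL = 104.34 %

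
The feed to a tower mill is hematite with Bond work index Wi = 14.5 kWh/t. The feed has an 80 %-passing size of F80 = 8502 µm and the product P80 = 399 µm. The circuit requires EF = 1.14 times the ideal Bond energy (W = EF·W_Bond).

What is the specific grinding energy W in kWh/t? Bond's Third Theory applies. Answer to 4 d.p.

W = 6.4826 kWh/t

Bond:  W = 10 Wi (1/√P − 1/√F)
1/√399 = 0.050063;  1/√8502 = 0.010845
W = 10·14.5·(0.050063 − 0.010845) = 5.6865 kWh/t
W_actual = 1.14 × 5.6865 = 6.4826 kWh/t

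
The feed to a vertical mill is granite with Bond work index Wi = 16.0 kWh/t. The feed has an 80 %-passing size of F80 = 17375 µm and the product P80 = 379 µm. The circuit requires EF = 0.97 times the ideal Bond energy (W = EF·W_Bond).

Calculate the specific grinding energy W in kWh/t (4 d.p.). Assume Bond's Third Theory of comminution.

W_Bond = 10·Wi·(1/√P₈₀ − 1/√F₈₀)
1/√379 = 0.051367;  1/√17375 = 0.007586
W = 10·16.0·(0.051367 − 0.007586) = 7.0048 kWh/t
W_actual = 0.97 × 7.0048 = 6.7947 kWh/t

W = 6.7947 kWh/t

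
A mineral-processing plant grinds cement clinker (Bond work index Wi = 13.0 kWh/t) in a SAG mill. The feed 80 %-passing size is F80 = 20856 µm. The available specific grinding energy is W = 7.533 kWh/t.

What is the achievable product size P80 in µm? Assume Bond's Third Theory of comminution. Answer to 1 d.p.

P80 = 237.6 µm

Bond: W = 10·Wi·(1/√P80 − 1/√F80)
P80^(−½) = W/(10 Wi) + F80^(−½)
  = 7.5330/(10·13.0) + 1/√20856 = 0.057946 + 0.006924 = 0.064871
P80 = (1/0.064871)² = 15.4153² = 237.63 µm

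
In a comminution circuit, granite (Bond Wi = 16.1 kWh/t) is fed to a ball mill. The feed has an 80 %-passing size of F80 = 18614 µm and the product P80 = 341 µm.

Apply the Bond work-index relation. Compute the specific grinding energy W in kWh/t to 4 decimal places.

W = 10 Wi (1/√P80 − 1/√F80)  [Bond]
1/√341 = 0.054153;  1/√18614 = 0.007330
W = 10·16.1·(0.054153 − 0.007330) = 7.5386 kWh/t

W = 7.5386 kWh/t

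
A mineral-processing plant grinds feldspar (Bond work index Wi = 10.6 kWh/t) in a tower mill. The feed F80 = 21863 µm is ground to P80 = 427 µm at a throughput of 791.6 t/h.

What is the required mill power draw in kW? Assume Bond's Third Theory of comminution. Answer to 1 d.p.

W = 10 Wi (1/√P80 − 1/√F80)  [Bond]
W = 10·10.6·(1/√427 − 1/√21863) = 10·10.6·(0.041630) = 4.4128 kWh/t
P = W·T = 4.4128·791.6 = 3493.2 kW

P = 3493.2 kW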